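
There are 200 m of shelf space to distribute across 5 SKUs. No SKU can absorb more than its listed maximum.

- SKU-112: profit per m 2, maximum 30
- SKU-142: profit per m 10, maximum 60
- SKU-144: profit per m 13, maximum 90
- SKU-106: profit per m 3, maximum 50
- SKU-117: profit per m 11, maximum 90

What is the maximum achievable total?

Order the SKUs by profit per m: SKU-144 13 > SKU-117 11 > SKU-142 10 > SKU-106 3 > SKU-112 2.
SKU-144 takes 90 to reach its cap of 90 — 110 left.
SKU-117: +90 to 90 (cap) — 20 left.
Only 20 left; SKU-142 takes them to reach 20.
Total = 10×20 + 13×90 + 11×90 = 2360.

2360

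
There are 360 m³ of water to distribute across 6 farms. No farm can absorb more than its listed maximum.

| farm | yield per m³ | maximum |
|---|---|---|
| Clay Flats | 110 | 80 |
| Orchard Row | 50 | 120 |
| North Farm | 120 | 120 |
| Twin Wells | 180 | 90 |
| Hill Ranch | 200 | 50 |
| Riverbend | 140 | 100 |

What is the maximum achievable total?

54600

Highest yield per m³ first: Hill Ranch 200 > Twin Wells 180 > Riverbend 140 > North Farm 120 > Clay Flats 110 > Orchard Row 50.
Give Hill Ranch 50 to hit its cap of 50 ; 310 left.
Twin Wells takes 90 to reach its cap of 90 ; 220 left.
Riverbend takes 100 to reach its cap of 100 ; 120 left.
North Farm: +120 to 120 (cap) ; 0 left.
Total = 120×120 + 180×90 + 200×50 + 140×100 = 54600.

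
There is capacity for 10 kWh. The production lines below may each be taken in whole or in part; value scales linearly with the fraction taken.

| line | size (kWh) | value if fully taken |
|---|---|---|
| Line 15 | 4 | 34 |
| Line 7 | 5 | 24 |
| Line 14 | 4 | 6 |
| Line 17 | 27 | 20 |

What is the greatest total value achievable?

Sort by value density: Line 15 34/4≈8.5, Line 7 24/5≈4.8, Line 14 6/4≈1.5, Line 17 20/27≈0.741.
All 4 kWh of Line 15 fit (value 34) — 6 remain.
All 5 kWh of Line 7 fit (value 24) — 1 remain.
Only 1 kWh remain; take 1/4 of Line 14 for value 6×1/4 = 1.5.
Total value = 59.5.

59.5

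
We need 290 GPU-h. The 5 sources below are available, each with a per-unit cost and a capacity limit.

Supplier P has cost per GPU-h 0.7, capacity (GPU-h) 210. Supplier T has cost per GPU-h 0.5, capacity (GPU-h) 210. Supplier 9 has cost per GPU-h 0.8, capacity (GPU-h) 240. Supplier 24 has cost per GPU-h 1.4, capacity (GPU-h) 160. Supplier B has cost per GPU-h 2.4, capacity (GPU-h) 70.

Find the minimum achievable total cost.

Cheapest first:
Supplier T at 0.5: take all 210 GPU-h → 80 still needed.
Supplier P at 0.7: take 80 of its 210 → requirement met.
Supplier 9, Supplier 24, Supplier B: unused.
Cost = 210×0.5 + 80×0.7 = 161.

161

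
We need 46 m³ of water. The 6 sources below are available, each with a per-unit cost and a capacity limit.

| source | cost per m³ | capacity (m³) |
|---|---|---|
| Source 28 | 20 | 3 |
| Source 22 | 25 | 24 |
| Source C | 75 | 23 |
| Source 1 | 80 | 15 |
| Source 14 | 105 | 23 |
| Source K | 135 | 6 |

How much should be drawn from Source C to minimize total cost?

Use sources in increasing cost order.
Source 28 at 20: take all 3 m³ → 43 still needed.
Source 22 at 25: take all 24 m³ → 19 still needed.
Source C at 75: take 19 of its 23 → requirement met.
Source 1, Source 14, Source K: unused.

19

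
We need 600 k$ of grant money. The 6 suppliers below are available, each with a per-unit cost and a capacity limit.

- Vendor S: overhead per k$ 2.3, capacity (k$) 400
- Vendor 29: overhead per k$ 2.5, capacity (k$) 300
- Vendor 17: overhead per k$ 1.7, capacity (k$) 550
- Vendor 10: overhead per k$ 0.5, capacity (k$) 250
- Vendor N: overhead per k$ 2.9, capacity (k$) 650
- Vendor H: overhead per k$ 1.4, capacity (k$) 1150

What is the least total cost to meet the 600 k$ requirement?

Fill from the cheapest supplier first.
Vendor 10 at 0.5: take all 250 k$ → 350 still needed.
Vendor H (1.4): take the remaining 350 → done.
Vendor 17, Vendor S, Vendor 29, Vendor N: unused.
Cost = 250×0.5 + 350×1.4 = 615.

615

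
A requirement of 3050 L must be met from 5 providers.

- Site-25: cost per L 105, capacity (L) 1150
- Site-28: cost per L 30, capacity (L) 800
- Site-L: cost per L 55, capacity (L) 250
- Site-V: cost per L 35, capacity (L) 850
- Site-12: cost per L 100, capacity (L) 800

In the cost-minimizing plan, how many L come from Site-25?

350

Cheapest first:
Take 800 from Site-28 at 30 ; need 2250 more.
Site-V at 35: take all 850 L ; 1400 still needed.
Site-L at 55: take all 250 L ; 1150 still needed.
Site-12 at 100: take all 800 L ; 350 still needed.
Take 350 from Site-25 at 105 to finish.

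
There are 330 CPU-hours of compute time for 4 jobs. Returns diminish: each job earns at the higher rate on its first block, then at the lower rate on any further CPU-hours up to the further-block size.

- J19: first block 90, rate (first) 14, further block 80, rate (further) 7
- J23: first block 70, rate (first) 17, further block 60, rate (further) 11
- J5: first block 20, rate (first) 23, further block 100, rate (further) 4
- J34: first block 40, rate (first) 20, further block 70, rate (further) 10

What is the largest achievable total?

Rank every tier by rate: J5/first 23 > J34/first 20 > J23/first 17 > J19/first 14 > J23/second 11 > J34/second 10 > J19/second 7 > J5/second 4.
J5 first at 23: fill all 20 — 310 left.
J34/first (20): +40 — 270 left.
J23/first (17): +70 — 200 left.
J19/first (14): +90 — 110 left.
Fill J23 second block (60 at 11) — 50 left.
J34/second: +50 of 70 at 10; pool empty.
Total = 23×20 + 20×40 + 17×70 + 14×90 + 11×60 + 10×50 = 4870.

4870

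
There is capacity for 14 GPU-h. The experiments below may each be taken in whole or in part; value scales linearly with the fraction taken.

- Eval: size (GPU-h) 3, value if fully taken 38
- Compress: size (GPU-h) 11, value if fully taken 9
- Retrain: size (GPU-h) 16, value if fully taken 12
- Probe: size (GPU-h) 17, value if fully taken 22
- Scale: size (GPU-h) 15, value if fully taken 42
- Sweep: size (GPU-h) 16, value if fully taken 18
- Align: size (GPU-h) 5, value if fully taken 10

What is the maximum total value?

Sort by value density: Eval 38/3≈12.7, Scale 42/15≈2.8, Align 10/5≈2, Probe 22/17≈1.29, Sweep 18/16≈1.12, Compress 9/11≈0.818, Retrain 12/16≈0.75.
Take all of Eval (3 GPU-h, value 38) ; 11 GPU-h left.
Fill the last 11 GPU-h with part of Scale: 11/15 of it earns 30.8.
Total value = 68.8.

68.8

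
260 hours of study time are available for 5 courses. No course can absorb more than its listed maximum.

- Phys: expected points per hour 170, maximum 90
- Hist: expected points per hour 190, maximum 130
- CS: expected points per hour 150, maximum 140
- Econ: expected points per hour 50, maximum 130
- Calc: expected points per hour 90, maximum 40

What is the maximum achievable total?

Highest expected points per hour first: Hist 190 > Phys 170 > CS 150 > Calc 90 > Econ 50.
Hist: +130 to 130 (cap) ; 130 left.
Give Phys 90 to hit its cap of 90 ; 40 left.
Only 40 left; CS takes them to reach 40.
Total = 170×90 + 190×130 + 150×40 = 46000.

46000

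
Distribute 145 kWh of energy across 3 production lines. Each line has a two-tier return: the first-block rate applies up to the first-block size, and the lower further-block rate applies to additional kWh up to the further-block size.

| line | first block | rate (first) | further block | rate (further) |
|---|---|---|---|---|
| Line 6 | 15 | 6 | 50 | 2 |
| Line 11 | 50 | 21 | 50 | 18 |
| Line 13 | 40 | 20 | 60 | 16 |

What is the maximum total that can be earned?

2830

Order all 6 blocks by rate: Line 11/tier1 21 > Line 13/tier1 20 > Line 11/tier2 18 > Line 13/tier2 16 > Line 6/tier1 6 > Line 6/tier2 2.
Line 11 tier1 at 21: fill all 50 → 95 left.
Line 13 tier1 at 20: fill all 40 → 55 left.
Line 11/tier2 (18): +50 → 5 left.
Line 13 tier2 at 16: only 5 left, fill 5.
Total = 21×50 + 20×40 + 18×50 + 16×5 = 2830.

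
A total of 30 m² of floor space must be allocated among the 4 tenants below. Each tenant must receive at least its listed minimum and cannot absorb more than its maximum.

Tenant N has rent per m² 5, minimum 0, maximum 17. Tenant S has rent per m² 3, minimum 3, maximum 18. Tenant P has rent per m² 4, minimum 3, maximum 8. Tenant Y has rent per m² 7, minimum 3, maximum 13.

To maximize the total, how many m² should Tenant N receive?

11

Meeting every minimum uses 0+3+3+3 = 9 m², leaving 21.
Rank by rent per m²: Tenant Y 7 > Tenant N 5 > Tenant P 4 > Tenant S 3.
Tenant Y: +10 to 13 (cap) → 11 left.
Tenant N: +11 (room for 17) → 11. Pool exhausted.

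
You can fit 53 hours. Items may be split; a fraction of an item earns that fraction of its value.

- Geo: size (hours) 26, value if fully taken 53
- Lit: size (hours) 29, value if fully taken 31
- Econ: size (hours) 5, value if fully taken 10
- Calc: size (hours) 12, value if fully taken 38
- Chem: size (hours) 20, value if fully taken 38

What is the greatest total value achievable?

Best value per unit of size first: Calc 38/12≈3.17, Geo 53/26≈2.04, Econ 10/5≈2, Chem 38/20≈1.9, Lit 31/29≈1.07.
All 12 hours of Calc fit (value 38) — 41 remain.
All 26 hours of Geo fit (value 53) — 15 remain.
Econ: take in full, 5 hours for value 10 — 10 left.
Only 10 hours remain; take 10/20 of Chem for value 38×10/20 = 19.
Total value = 120.

120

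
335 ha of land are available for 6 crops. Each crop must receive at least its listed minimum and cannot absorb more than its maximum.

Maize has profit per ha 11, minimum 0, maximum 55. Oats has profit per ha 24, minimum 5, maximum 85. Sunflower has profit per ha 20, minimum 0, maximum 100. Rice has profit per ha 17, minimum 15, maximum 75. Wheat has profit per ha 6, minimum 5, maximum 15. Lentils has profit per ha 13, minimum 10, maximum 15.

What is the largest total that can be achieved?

6145

Meeting every minimum uses 0+5+0+15+5+10 = 35 ha, leaving 300.
Highest profit per ha first: Oats 24 > Sunflower 20 > Rice 17 > Lentils 13 > Maize 11 > Wheat 6.
Oats takes 80 more to reach its cap of 85 — 220 left.
Give Sunflower 100 more to hit its cap of 100 — 120 left.
Rice: +60 to 75 (cap) — 60 left.
Give Lentils 5 more to hit its cap of 15 — 55 left.
Maize: +55 to 55 (cap) — 0 left.
Total = 11×55 + 24×85 + 20×100 + 17×75 + 6×5 + 13×15 = 6145.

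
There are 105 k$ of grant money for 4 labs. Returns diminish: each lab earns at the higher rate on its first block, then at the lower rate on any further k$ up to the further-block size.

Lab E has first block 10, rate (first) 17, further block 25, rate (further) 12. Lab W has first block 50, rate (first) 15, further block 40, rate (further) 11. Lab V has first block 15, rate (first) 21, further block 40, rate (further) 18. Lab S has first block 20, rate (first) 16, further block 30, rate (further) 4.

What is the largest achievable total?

1825

Treat each block as its own option and order by rate: Lab V/T1 21 > Lab V/T2 18 > Lab E/T1 17 > Lab S/T1 16 > Lab W/T1 15 > Lab E/T2 12 > Lab W/T2 11 > Lab S/T2 4.
Lab V/T1 (21): +15 → 90 left.
Lab V/T2 (18): +40 → 50 left.
Fill Lab E T1 block (10 at 17) → 40 left.
Fill Lab S T1 block (20 at 16) → 20 left.
Lab W/T1: +20 of 50 at 15; pool empty.
Total = 21×15 + 18×40 + 17×10 + 16×20 + 15×20 = 1825.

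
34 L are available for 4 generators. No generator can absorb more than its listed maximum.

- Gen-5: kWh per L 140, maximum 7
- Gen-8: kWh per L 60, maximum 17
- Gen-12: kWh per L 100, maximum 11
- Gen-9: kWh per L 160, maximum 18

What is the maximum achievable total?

Order the generators by kWh per L: Gen-9 160 > Gen-5 140 > Gen-12 100 > Gen-8 60.
Gen-9 takes 18 to reach its cap of 18 — 16 left.
Gen-5: +7 to 7 (cap) — 9 left.
Gen-12 has room for 11 but only 9 remain, so it gets 9.
Total = 140×7 + 100×9 + 160×18 = 4760.

4760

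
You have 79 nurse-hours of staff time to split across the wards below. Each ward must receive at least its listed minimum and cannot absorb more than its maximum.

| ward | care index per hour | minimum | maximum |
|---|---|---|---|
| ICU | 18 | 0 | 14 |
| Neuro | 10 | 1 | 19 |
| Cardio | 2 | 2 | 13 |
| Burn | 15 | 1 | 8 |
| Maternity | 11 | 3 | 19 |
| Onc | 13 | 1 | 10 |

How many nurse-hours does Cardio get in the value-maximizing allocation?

Meeting every minimum uses 0+1+2+1+3+1 = 8 nurse-hours, leaving 71.
Order the wards by care index per hour: ICU 18 > Burn 15 > Onc 13 > Maternity 11 > Neuro 10 > Cardio 2.
Give ICU 14 more to hit its cap of 14 ; 57 left.
Burn: +7 to 8 (cap) ; 50 left.
Give Onc 9 more to hit its cap of 10 ; 41 left.
Maternity: +16 to 19 (cap) ; 25 left.
Neuro: +18 to 19 (cap) ; 7 left.
Cardio: +7 (room for 11) → 9. Pool exhausted.

9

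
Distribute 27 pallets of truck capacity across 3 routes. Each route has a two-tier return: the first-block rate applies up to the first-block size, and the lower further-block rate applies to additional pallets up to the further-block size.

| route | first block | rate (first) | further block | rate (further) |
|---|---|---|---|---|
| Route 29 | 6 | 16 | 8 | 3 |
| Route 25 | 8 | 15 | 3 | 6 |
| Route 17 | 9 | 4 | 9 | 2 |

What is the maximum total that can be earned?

273

Order all 6 blocks by rate: Route 29/tier1 16 > Route 25/tier1 15 > Route 25/tier2 6 > Route 17/tier1 4 > Route 29/tier2 3 > Route 17/tier2 2.
Fill Route 29 tier1 block (6 at 16) ; 21 left.
Fill Route 25 tier1 block (8 at 15) ; 13 left.
Route 25 tier2 at 6: fill all 3 ; 10 left.
Fill Route 17 tier1 block (9 at 4) ; 1 left.
Route 29 tier2 at 3: only 1 left, fill 1.
Total = 16×6 + 15×8 + 6×3 + 4×9 + 3×1 = 273.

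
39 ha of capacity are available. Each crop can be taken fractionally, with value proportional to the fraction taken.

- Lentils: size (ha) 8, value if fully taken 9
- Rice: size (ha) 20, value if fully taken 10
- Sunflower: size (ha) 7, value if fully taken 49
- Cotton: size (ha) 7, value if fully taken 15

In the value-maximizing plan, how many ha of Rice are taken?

17

Best value per unit of size first: Sunflower 49/7≈7, Cotton 15/7≈2.14, Lentils 9/8≈1.12, Rice 10/20≈0.5.
Sunflower: take in full, 7 ha for value 49 ; 32 left.
Take all of Cotton (7 ha, value 15) ; 25 ha left.
Take all of Lentils (8 ha, value 9) ; 17 ha left.
Fill the last 17 ha with part of Rice: 17/20 of it earns 8.5.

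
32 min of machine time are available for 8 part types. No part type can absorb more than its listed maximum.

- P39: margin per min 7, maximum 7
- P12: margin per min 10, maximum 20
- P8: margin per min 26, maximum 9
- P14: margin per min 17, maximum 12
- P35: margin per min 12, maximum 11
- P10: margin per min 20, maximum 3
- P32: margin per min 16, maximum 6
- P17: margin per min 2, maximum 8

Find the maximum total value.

Rank by margin per min: P8 26 > P10 20 > P14 17 > P32 16 > P35 12 > P12 10 > P39 7 > P17 2.
P8: +9 to 9 (cap) ; 23 left.
P10 takes 3 to reach its cap of 3 ; 20 left.
P14: +12 to 12 (cap) ; 8 left.
P32: +6 to 6 (cap) ; 2 left.
P35: +2 (room for 11) → 2. Pool exhausted.
Total = 26×9 + 17×12 + 12×2 + 20×3 + 16×6 = 618.

618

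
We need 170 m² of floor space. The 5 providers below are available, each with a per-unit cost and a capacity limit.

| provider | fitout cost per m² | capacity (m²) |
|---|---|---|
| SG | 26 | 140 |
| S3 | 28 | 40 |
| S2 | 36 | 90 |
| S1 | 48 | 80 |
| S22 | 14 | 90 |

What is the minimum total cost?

Fill from the cheapest provider first.
S22 (14): use full 90 → 80 m² to go.
SG (26): take the remaining 80 → done.
S3, S2, S1: unused.
Cost = 90×14 + 80×26 = 3340.

3340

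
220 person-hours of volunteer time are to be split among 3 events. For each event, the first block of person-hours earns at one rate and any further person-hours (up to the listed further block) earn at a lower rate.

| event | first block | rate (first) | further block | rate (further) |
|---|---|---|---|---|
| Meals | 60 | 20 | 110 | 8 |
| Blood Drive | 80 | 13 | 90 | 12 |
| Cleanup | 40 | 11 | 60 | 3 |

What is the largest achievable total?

3200

Order all 6 blocks by rate: Meals/tier1 20 > Blood Drive/tier1 13 > Blood Drive/tier2 12 > Cleanup/tier1 11 > Meals/tier2 8 > Cleanup/tier2 3.
Fill Meals tier1 block (60 at 20) → 160 left.
Fill Blood Drive tier1 block (80 at 13) → 80 left.
80 remain; put them into Blood Drive tier2 at 12.
Total = 20×60 + 13×80 + 12×80 = 3200.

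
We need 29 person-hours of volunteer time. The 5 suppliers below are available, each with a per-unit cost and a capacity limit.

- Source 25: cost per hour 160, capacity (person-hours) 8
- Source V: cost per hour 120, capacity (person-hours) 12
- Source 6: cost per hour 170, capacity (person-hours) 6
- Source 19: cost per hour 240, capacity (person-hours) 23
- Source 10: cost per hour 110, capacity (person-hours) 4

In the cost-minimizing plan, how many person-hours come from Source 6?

Fill from the cheapest supplier first.
Source 10 (110): use full 4 → 25 person-hours to go.
Take 12 from Source V at 120 → need 13 more.
Source 25 (160): use full 8 → 5 person-hours to go.
Source 6 at 170: take 5 of its 6 → requirement met.
Source 19: unused.

5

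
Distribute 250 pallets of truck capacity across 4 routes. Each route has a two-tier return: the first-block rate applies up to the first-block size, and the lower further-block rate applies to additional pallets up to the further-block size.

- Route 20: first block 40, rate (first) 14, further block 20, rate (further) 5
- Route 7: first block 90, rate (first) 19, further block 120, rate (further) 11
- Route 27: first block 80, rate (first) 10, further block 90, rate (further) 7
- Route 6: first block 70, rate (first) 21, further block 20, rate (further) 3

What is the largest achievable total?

Order all 8 blocks by rate: Route 6/tier1 21 > Route 7/tier1 19 > Route 20/tier1 14 > Route 7/tier2 11 > Route 27/tier1 10 > Route 27/tier2 7 > Route 20/tier2 5 > Route 6/tier2 3.
Fill Route 6 tier1 block (70 at 21) → 180 left.
Fill Route 7 tier1 block (90 at 19) → 90 left.
Route 20/tier1 (14): +40 → 50 left.
Route 7/tier2: +50 of 120 at 11; pool empty.
Total = 21×70 + 19×90 + 14×40 + 11×50 = 4290.

4290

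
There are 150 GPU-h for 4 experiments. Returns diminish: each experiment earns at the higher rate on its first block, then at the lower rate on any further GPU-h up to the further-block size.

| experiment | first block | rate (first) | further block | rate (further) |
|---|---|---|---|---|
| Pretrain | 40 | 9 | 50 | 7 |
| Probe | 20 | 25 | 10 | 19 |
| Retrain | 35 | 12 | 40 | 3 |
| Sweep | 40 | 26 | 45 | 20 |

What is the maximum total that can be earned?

3050

Treat each block as its own option and order by rate: Sweep/tier1 26 > Probe/tier1 25 > Sweep/tier2 20 > Probe/tier2 19 > Retrain/tier1 12 > Pretrain/tier1 9 > Pretrain/tier2 7 > Retrain/tier2 3.
Fill Sweep tier1 block (40 at 26) ; 110 left.
Probe tier1 at 25: fill all 20 ; 90 left.
Fill Sweep tier2 block (45 at 20) ; 45 left.
Fill Probe tier2 block (10 at 19) ; 35 left.
Retrain tier1 at 12: fill all 35 ; 0 left.
Total = 26×40 + 25×20 + 20×45 + 19×10 + 12×35 = 3050.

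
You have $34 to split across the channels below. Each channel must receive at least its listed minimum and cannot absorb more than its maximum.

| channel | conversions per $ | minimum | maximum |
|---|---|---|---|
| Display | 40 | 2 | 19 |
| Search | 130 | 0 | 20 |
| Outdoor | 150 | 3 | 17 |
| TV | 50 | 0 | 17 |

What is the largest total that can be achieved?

4580

Meeting every minimum uses 2+0+3+0 = 5 $, leaving 29.
Highest conversions per $ first: Outdoor 150 > Search 130 > TV 50 > Display 40.
Give Outdoor 14 more to hit its cap of 17 ; 15 left.
Search: +15 (room for 20) → 15. Pool exhausted.
Total = 40×2 + 130×15 + 150×17 = 4580.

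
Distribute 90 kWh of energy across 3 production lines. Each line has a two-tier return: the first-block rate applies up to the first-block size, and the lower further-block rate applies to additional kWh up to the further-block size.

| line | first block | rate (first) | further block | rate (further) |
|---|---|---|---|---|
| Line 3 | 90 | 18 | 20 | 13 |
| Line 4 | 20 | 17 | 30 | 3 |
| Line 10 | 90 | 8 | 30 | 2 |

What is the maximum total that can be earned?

Order all 6 blocks by rate: Line 3/T1 18 > Line 4/T1 17 > Line 3/T2 13 > Line 10/T1 8 > Line 4/T2 3 > Line 10/T2 2.
Fill Line 3 T1 block (90 at 18) — 0 left.
Total = 18×90 = 1620.

1620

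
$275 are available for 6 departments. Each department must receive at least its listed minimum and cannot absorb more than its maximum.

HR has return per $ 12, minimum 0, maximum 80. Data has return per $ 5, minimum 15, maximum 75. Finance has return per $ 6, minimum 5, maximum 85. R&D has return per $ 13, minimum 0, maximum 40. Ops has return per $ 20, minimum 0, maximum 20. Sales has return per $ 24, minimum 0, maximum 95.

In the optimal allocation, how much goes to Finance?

Meeting every minimum uses 0+15+5+0+0+0 = 20 $, leaving 255.
Highest return per $ first: Sales 24 > Ops 20 > R&D 13 > HR 12 > Finance 6 > Data 5.
Sales: +95 to 95 (cap) → 160 left.
Ops takes 20 more to reach its cap of 20 → 140 left.
R&D takes 40 more to reach its cap of 40 → 100 left.
HR takes 80 more to reach its cap of 80 → 20 left.
Only 20 left; Finance takes them to reach 25.

25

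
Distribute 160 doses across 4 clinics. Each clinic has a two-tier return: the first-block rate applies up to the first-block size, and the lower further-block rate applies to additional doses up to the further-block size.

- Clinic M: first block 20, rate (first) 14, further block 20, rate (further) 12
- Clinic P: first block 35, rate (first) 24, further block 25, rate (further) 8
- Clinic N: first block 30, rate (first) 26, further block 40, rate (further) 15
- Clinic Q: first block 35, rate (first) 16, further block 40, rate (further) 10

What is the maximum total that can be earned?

3060

Rank every tier by rate: Clinic N/first 26 > Clinic P/first 24 > Clinic Q/first 16 > Clinic N/second 15 > Clinic M/first 14 > Clinic M/second 12 > Clinic Q/second 10 > Clinic P/second 8.
Clinic N/first (26): +30 — 130 left.
Clinic P first at 24: fill all 35 — 95 left.
Clinic Q/first (16): +35 — 60 left.
Fill Clinic N second block (40 at 15) — 20 left.
Clinic M/first (14): +20 — 0 left.
Total = 26×30 + 24×35 + 16×35 + 15×40 + 14×20 = 3060.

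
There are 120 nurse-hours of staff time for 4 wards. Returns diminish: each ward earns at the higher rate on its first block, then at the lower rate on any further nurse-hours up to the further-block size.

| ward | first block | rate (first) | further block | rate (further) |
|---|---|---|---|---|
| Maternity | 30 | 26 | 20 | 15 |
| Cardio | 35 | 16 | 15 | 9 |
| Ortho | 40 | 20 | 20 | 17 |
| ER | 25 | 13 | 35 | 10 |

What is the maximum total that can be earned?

Order all 8 blocks by rate: Maternity/first 26 > Ortho/first 20 > Ortho/second 17 > Cardio/first 16 > Maternity/second 15 > ER/first 13 > ER/second 10 > Cardio/second 9.
Maternity/first (26): +30 — 90 left.
Ortho/first (20): +40 — 50 left.
Fill Ortho second block (20 at 17) — 30 left.
Cardio/first: +30 of 35 at 16; pool empty.
Total = 26×30 + 20×40 + 17×20 + 16×30 = 2400.

2400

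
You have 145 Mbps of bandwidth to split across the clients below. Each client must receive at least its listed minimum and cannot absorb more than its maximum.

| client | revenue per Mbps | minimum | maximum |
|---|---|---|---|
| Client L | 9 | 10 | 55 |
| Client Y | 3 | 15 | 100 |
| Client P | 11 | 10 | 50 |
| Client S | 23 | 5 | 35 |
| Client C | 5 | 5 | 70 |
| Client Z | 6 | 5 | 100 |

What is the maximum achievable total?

Meeting every minimum uses 10+15+10+5+5+5 = 50 Mbps, leaving 95.
Highest revenue per Mbps first: Client S 23 > Client P 11 > Client L 9 > Client Z 6 > Client C 5 > Client Y 3.
Client S: +30 to 35 (cap) ; 65 left.
Client P takes 40 more to reach its cap of 50 ; 25 left.
Client L: +25 (room for 45) → 35. Pool exhausted.
Total = 9×35 + 3×15 + 11×50 + 23×35 + 5×5 + 6×5 = 1770.

1770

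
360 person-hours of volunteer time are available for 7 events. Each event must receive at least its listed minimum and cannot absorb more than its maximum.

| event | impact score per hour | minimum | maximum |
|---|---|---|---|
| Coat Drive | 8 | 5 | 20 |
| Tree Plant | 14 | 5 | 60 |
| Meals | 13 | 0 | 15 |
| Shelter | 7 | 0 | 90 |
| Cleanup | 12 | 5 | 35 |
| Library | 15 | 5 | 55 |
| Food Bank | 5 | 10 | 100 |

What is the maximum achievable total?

Meeting every minimum uses 5+5+0+0+5+5+10 = 30 person-hours, leaving 330.
Order the events by impact score per hour: Library 15 > Tree Plant 14 > Meals 13 > Cleanup 12 > Coat Drive 8 > Shelter 7 > Food Bank 5.
Library takes 50 more to reach its cap of 55 → 280 left.
Tree Plant takes 55 more to reach its cap of 60 → 225 left.
Meals takes 15 more to reach its cap of 15 → 210 left.
Give Cleanup 30 more to hit its cap of 35 → 180 left.
Coat Drive: +15 to 20 (cap) → 165 left.
Give Shelter 90 more to hit its cap of 90 → 75 left.
Food Bank has room for 90 more but only 75 remain, so it gets 85.
Total = 8×20 + 14×60 + 13×15 + 7×90 + 12×35 + 15×55 + 5×85 = 3495.

3495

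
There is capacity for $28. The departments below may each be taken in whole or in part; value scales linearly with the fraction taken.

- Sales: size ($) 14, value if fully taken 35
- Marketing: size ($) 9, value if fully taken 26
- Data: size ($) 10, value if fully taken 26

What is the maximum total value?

Sort by value density: Marketing 26/9≈2.89, Data 26/10≈2.6, Sales 35/14≈2.5.
Take all of Marketing (9 $, value 26) — 19 $ left.
Take all of Data (10 $, value 26) — 9 $ left.
Fill the last 9 $ with part of Sales: 9/14 of it earns 22.5.
Total value = 74.5.

74.5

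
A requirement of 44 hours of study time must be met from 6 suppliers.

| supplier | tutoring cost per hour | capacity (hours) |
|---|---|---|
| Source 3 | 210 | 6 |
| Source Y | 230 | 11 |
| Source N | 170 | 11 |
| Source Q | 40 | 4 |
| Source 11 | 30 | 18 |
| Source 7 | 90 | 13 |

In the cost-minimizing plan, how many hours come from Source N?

Use suppliers in increasing cost order.
Source 11 at 30: take all 18 hours → 26 still needed.
Take 4 from Source Q at 40 → need 22 more.
Take 13 from Source 7 at 90 → need 9 more.
Take 9 from Source N at 170 to finish.
Source 3, Source Y: unused.

9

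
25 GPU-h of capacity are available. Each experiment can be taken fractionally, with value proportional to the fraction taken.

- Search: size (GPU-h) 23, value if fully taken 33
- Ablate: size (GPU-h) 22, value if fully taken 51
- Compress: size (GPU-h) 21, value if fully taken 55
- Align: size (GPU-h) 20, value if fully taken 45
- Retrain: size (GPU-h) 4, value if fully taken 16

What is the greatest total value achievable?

71

Sort by value density: Retrain 16/4≈4, Compress 55/21≈2.62, Ablate 51/22≈2.32, Align 45/20≈2.25, Search 33/23≈1.43.
Take all of Retrain (4 GPU-h, value 16) → 21 GPU-h left.
Take all of Compress (21 GPU-h, value 55) → 0 GPU-h left.
Total value = 71.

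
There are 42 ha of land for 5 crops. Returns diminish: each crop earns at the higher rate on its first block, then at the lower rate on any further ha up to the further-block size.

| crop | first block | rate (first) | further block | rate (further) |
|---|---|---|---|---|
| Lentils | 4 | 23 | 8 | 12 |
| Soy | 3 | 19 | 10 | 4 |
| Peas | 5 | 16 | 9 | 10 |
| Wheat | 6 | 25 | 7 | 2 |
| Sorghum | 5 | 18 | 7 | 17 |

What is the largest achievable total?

724

Order all 10 blocks by rate: Wheat/first 25 > Lentils/first 23 > Soy/first 19 > Sorghum/first 18 > Sorghum/second 17 > Peas/first 16 > Lentils/second 12 > Peas/second 10 > Soy/second 4 > Wheat/second 2.
Wheat/first (25): +6 → 36 left.
Lentils first at 23: fill all 4 → 32 left.
Soy first at 19: fill all 3 → 29 left.
Sorghum/first (18): +5 → 24 left.
Sorghum/second (17): +7 → 17 left.
Peas first at 16: fill all 5 → 12 left.
Lentils second at 12: fill all 8 → 4 left.
Peas/second: +4 of 9 at 10; pool empty.
Total = 25×6 + 23×4 + 19×3 + 18×5 + 17×7 + 16×5 + 12×8 + 10×4 = 724.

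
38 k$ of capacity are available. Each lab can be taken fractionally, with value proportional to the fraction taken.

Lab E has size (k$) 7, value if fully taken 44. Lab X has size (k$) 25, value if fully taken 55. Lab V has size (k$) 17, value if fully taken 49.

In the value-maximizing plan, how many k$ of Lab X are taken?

14

Best value per unit of size first: Lab E 44/7≈6.29, Lab V 49/17≈2.88, Lab X 55/25≈2.2.
All 7 k$ of Lab E fit (value 44) ; 31 remain.
All 17 k$ of Lab V fit (value 49) ; 14 remain.
Fill the last 14 k$ with part of Lab X: 14/25 of it earns 30.8.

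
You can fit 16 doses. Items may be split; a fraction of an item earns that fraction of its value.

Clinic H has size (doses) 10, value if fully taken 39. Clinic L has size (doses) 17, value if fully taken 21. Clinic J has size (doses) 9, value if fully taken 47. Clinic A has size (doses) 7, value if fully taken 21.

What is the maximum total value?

74.3

Sort by value density: Clinic J 47/9≈5.22, Clinic H 39/10≈3.9, Clinic A 21/7≈3, Clinic L 21/17≈1.24.
All 9 doses of Clinic J fit (value 47) ; 7 remain.
Only 7 doses remain; take 7/10 of Clinic H for value 39×7/10 = 27.3.
Total value = 74.3.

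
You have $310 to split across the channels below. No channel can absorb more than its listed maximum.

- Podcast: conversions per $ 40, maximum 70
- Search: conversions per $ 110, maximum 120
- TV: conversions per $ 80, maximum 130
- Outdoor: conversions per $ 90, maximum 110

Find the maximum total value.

Highest conversions per $ first: Search 110 > Outdoor 90 > TV 80 > Podcast 40.
Give Search 120 to hit its cap of 120 — 190 left.
Give Outdoor 110 to hit its cap of 110 — 80 left.
Only 80 left; TV takes them to reach 80.
Total = 110×120 + 80×80 + 90×110 = 29500.

29500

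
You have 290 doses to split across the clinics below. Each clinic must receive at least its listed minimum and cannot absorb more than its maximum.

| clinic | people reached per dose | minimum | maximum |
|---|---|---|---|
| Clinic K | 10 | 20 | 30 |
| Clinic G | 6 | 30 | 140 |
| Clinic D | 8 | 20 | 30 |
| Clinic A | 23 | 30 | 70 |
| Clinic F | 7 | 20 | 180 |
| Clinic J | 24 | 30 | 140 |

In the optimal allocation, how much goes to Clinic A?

60

Meeting every minimum uses 20+30+20+30+20+30 = 150 doses, leaving 140.
Rank by people reached per dose: Clinic J 24 > Clinic A 23 > Clinic K 10 > Clinic D 8 > Clinic F 7 > Clinic G 6.
Give Clinic J 110 more to hit its cap of 140 ; 30 left.
Only 30 left; Clinic A takes them to reach 60.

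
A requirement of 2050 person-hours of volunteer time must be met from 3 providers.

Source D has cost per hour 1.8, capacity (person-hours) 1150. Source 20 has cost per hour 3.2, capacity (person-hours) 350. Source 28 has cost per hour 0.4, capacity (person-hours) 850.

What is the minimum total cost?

2570

Use providers in increasing cost order.
Source 28 (0.4): use full 850 — 1200 person-hours to go.
Source D at 1.8: take all 1150 person-hours — 50 still needed.
Source 20 at 3.2: take 50 of its 350 — requirement met.
Cost = 850×0.4 + 1150×1.8 + 50×3.2 = 2570.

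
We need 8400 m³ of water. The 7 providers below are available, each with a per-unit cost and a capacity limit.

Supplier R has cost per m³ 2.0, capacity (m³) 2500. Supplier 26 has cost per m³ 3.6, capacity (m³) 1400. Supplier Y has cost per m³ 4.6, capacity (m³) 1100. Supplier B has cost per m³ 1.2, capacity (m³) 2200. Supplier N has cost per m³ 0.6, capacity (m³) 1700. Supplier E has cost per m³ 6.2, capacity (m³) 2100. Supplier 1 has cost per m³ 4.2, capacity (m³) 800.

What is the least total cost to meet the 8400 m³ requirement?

Cheapest first:
Supplier N (0.6): use full 1700 ; 6700 m³ to go.
Take 2200 from Supplier B at 1.2 ; need 4500 more.
Take 2500 from Supplier R at 2.0 ; need 2000 more.
Supplier 26 at 3.6: take all 1400 m³ ; 600 still needed.
Supplier 1 at 4.2: take 600 of its 800 ; requirement met.
Supplier Y, Supplier E: unused.
Cost = 1700×0.6 + 2200×1.2 + 2500×2.0 + 1400×3.6 + 600×4.2 = 16220.

16220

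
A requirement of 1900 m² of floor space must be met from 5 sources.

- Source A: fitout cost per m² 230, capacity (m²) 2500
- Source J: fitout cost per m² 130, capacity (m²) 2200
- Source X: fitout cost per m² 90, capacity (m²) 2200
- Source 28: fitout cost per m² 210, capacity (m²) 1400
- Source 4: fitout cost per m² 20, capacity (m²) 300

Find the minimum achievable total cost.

150000

Cheapest first:
Source 4 (20): use full 300 — 1600 m² to go.
Source X (90): take the remaining 1600 — done.
Source J, Source 28, Source A: unused.
Cost = 300×20 + 1600×90 = 150000.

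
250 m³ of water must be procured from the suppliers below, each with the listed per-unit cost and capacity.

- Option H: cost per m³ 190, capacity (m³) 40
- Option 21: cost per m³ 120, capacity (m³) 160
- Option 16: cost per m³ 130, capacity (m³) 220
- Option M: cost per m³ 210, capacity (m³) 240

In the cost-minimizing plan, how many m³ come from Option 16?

90

Cheapest first:
Option 21 (120): use full 160 — 90 m³ to go.
Take 90 from Option 16 at 130 to finish.
Option H, Option M: unused.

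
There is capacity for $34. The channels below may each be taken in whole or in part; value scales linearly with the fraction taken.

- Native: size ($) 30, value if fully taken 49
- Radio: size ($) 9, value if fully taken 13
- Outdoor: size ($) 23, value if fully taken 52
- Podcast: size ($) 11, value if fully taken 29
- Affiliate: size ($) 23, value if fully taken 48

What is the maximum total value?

81

Sort by value density: Podcast 29/11≈2.64, Outdoor 52/23≈2.26, Affiliate 48/23≈2.09, Native 49/30≈1.63, Radio 13/9≈1.44.
Take all of Podcast (11 $, value 29) ; 23 $ left.
Outdoor: take in full, 23 $ for value 52 ; 0 left.
Total value = 81.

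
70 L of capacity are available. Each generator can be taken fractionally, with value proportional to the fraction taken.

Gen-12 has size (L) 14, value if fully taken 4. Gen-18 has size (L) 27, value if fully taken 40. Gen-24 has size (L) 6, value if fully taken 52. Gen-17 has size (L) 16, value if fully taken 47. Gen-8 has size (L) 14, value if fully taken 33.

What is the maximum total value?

174

Sort by value density: Gen-24 52/6≈8.67, Gen-17 47/16≈2.94, Gen-8 33/14≈2.36, Gen-18 40/27≈1.48, Gen-12 4/14≈0.286.
Take all of Gen-24 (6 L, value 52) → 64 L left.
Take all of Gen-17 (16 L, value 47) → 48 L left.
All 14 L of Gen-8 fit (value 33) → 34 remain.
All 27 L of Gen-18 fit (value 40) → 7 remain.
7 L left: a 7/14 share of Gen-12 gives 4×7/14 = 2.
Total value = 174.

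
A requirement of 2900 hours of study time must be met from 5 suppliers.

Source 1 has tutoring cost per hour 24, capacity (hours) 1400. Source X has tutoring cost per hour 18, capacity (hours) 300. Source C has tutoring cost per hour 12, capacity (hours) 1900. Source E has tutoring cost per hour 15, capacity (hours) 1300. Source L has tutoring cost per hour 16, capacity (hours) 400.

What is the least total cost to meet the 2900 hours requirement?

37800

Fill from the cheapest supplier first.
Take 1900 from Source C at 12 ; need 1000 more.
Take 1000 from Source E at 15 to finish.
Source L, Source X, Source 1: unused.
Cost = 1900×12 + 1000×15 = 37800.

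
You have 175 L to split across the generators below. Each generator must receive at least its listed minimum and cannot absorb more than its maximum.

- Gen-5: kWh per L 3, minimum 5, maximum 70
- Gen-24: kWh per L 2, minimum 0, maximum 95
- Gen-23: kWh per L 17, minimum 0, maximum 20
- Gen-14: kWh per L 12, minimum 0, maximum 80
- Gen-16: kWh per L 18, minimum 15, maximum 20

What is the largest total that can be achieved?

Meeting every minimum uses 5+0+0+0+15 = 20 L, leaving 155.
Highest kWh per L first: Gen-16 18 > Gen-23 17 > Gen-14 12 > Gen-5 3 > Gen-24 2.
Give Gen-16 5 more to hit its cap of 20 → 150 left.
Give Gen-23 20 more to hit its cap of 20 → 130 left.
Gen-14 takes 80 more to reach its cap of 80 → 50 left.
Gen-5 has room for 65 more but only 50 remain, so it gets 55.
Total = 3×55 + 17×20 + 12×80 + 18×20 = 1825.

1825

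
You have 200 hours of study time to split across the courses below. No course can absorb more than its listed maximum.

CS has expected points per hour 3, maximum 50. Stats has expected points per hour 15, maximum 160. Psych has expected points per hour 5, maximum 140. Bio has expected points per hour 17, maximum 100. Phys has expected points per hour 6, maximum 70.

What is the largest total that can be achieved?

3200

Highest expected points per hour first: Bio 17 > Stats 15 > Phys 6 > Psych 5 > CS 3.
Bio takes 100 to reach its cap of 100 — 100 left.
Stats has room for 160 but only 100 remain, so it gets 100.
Total = 15×100 + 17×100 = 3200.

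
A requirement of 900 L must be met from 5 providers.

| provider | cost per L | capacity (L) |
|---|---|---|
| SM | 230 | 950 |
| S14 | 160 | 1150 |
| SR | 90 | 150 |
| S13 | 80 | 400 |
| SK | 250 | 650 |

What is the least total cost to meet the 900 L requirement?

Cheapest first:
S13 at 80: take all 400 L ; 500 still needed.
SR (90): use full 150 ; 350 L to go.
S14 (160): take the remaining 350 ; done.
SM, SK: unused.
Cost = 400×80 + 150×90 + 350×160 = 101500.

101500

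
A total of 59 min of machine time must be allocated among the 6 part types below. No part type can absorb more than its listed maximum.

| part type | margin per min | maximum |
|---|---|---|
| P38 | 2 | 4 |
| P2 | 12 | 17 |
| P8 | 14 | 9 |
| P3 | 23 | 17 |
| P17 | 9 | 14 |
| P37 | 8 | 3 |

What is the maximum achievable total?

863

Rank by margin per min: P3 23 > P8 14 > P2 12 > P17 9 > P37 8 > P38 2.
P3: +17 to 17 (cap) → 42 left.
P8: +9 to 9 (cap) → 33 left.
Give P2 17 to hit its cap of 17 → 16 left.
P17 takes 14 to reach its cap of 14 → 2 left.
P37 has room for 3 but only 2 remain, so it gets 2.
Total = 12×17 + 14×9 + 23×17 + 9×14 + 8×2 = 863.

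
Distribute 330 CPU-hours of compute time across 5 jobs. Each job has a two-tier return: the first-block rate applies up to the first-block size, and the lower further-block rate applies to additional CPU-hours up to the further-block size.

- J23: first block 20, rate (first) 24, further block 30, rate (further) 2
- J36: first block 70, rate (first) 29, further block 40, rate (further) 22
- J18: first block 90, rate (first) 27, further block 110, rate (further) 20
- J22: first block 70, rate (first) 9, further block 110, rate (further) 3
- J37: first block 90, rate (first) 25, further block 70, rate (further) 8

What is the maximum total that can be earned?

Rank every tier by rate: J36/T1 29 > J18/T1 27 > J37/T1 25 > J23/T1 24 > J36/T2 22 > J18/T2 20 > J22/T1 9 > J37/T2 8 > J22/T2 3 > J23/T2 2.
J36/T1 (29): +70 — 260 left.
J18 T1 at 27: fill all 90 — 170 left.
J37/T1 (25): +90 — 80 left.
J23 T1 at 24: fill all 20 — 60 left.
J36/T2 (22): +40 — 20 left.
J18/T2: +20 of 110 at 20; pool empty.
Total = 29×70 + 27×90 + 25×90 + 24×20 + 22×40 + 20×20 = 8470.

8470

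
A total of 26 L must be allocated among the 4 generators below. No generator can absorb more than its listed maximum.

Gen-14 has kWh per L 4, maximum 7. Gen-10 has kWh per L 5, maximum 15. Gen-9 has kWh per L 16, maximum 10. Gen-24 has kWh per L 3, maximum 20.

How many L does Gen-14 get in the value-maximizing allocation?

1

Rank by kWh per L: Gen-9 16 > Gen-10 5 > Gen-14 4 > Gen-24 3.
Gen-9: +10 to 10 (cap) — 16 left.
Gen-10: +15 to 15 (cap) — 1 left.
Gen-14 has room for 7 but only 1 remain, so it gets 1.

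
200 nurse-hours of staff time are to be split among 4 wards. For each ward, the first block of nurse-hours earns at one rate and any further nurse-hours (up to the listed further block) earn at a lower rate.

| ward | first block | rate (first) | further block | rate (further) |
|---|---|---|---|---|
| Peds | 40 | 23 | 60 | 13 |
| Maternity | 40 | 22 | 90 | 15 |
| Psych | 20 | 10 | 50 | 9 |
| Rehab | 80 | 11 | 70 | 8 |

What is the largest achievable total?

Rank every tier by rate: Peds/first 23 > Maternity/first 22 > Maternity/second 15 > Peds/second 13 > Rehab/first 11 > Psych/first 10 > Psych/second 9 > Rehab/second 8.
Peds/first (23): +40 ; 160 left.
Maternity/first (22): +40 ; 120 left.
Fill Maternity second block (90 at 15) ; 30 left.
30 remain; put them into Peds second at 13.
Total = 23×40 + 22×40 + 15×90 + 13×30 = 3540.

3540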